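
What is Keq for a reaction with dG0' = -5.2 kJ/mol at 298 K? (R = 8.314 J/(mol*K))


Keq = exp(-dG0 * 1000 / (R * T))
Keq = exp(-(-5.2) * 1000 / (8.314 * 298))
Keq = 8.1566

8.1566


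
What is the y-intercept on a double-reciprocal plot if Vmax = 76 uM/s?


y-intercept = 1/Vmax
= 1/76
= 0.0132 s/uM

0.0132 s/uM


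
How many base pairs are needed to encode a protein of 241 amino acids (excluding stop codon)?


Each amino acid = 1 codon = 3 bp
bp = 241 * 3 = 723 bp

723 bp


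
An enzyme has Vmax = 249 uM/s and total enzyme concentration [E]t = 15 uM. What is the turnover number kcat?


kcat = Vmax / [E]t
kcat = 249 / 15
kcat = 16.6 s^-1

16.6 s^-1


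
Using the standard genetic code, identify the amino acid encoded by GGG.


Standard genetic code lookup.
Codon GGG -> Gly

Gly


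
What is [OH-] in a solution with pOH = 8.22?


[OH-] = 10^(-pOH)
[OH-] = 10^(-8.22)
[OH-] = 6.026e-09 M

6.026e-09 M


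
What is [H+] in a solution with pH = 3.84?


[H+] = 10^(-pH)
[H+] = 10^(-3.84)
[H+] = 1.445e-04 M

1.445e-04 M


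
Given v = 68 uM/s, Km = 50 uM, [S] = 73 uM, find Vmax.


Vmax = v * (Km + [S]) / [S]
Vmax = 68 * (50 + 73) / 73
Vmax = 114.5753 uM/s

114.5753 uM/s


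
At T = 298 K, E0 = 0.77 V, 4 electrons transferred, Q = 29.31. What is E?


E = E0 - (RT/nF) * ln(Q)
E = 0.77 - (8.314 * 298 / (4 * 96485)) * ln(29.31)
E = 0.7483 V

0.7483 V


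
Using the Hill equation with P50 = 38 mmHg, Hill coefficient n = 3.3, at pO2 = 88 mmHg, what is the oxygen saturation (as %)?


Y = pO2^n / (P50^n + pO2^n)
Y = 88^3.3 / (38^3.3 + 88^3.3)
Y = 94.11%

94.11%


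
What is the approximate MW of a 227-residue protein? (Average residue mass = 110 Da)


MW = n_residues * 110 Da
MW = 227 * 110
MW = 24970 Da

24970 Da


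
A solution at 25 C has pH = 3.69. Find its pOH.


pOH = 14 - pH
pOH = 14 - 3.69
pOH = 10.31

10.31


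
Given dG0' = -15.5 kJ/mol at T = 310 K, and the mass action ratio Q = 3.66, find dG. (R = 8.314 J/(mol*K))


dG = dG0' + RT * ln(Q) / 1000
dG = -15.5 + 8.314 * 310 * ln(3.66) / 1000
dG = -12.156 kJ/mol

-12.156 kJ/mol


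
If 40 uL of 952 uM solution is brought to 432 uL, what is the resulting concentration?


C2 = C1 * V1 / V2
C2 = 952 * 40 / 432
C2 = 88.1481 uM

88.1481 uM


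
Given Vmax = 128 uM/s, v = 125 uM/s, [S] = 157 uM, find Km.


Km = [S] * (Vmax - v) / v
Km = 157 * (128 - 125) / 125
Km = 3.768 uM

3.768 uM


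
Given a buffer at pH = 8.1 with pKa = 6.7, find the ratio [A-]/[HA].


[A-]/[HA] = 10^(pH - pKa)
= 10^(8.1 - 6.7)
= 25.1189

25.1189


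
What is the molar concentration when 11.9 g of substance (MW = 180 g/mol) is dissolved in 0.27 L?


C = (mass / MW) / volume
C = (11.9 / 180) / 0.27
C = 0.2449 M

0.2449 M


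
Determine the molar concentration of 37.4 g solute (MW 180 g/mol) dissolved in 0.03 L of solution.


C = (mass / MW) / volume
C = (37.4 / 180) / 0.03
C = 6.9259 M

6.9259 M


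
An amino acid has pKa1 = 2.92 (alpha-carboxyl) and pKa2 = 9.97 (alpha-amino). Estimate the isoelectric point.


pI = (pKa1 + pKa2) / 2
pI = (2.92 + 9.97) / 2
pI = 6.445

6.445


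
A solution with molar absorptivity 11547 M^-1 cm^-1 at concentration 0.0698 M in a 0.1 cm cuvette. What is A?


A = epsilon * c * l
A = 11547 * 0.0698 * 0.1
A = 80.5981

80.5981


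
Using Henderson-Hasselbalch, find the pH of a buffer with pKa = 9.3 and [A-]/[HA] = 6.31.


pH = pKa + log10([A-]/[HA])
pH = 9.3 + log10(6.31)
pH = 10.1

10.1


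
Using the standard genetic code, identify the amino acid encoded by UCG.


Standard genetic code lookup.
Codon UCG -> Ser

Ser


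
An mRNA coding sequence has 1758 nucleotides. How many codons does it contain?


codons = nucleotides / 3
codons = 1758 / 3 = 586

586


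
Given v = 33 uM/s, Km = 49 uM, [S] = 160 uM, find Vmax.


Vmax = v * (Km + [S]) / [S]
Vmax = 33 * (49 + 160) / 160
Vmax = 43.1063 uM/s

43.1063 uM/s


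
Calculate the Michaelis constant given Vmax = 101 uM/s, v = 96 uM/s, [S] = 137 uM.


Km = [S] * (Vmax - v) / v
Km = 137 * (101 - 96) / 96
Km = 7.1354 uM

7.1354 uM


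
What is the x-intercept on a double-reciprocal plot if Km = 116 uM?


x-intercept = -1/Km
= -1/116
= -0.0086 1/uM

-0.0086 1/uM


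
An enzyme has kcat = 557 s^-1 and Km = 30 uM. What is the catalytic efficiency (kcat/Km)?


Catalytic efficiency = kcat / Km
= 557 / 30
= 18.5667 uM^-1*s^-1

18.5667 uM^-1*s^-1


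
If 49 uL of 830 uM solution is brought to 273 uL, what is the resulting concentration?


C2 = C1 * V1 / V2
C2 = 830 * 49 / 273
C2 = 148.9744 uM

148.9744 uM


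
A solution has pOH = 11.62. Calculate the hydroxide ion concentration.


[OH-] = 10^(-pOH)
[OH-] = 10^(-11.62)
[OH-] = 2.399e-12 M

2.399e-12 M


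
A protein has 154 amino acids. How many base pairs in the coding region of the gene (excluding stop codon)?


Each amino acid = 1 codon = 3 bp
bp = 154 * 3 = 462 bp

462 bp


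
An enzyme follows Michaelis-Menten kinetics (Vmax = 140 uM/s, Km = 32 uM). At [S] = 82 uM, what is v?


v = Vmax * [S] / (Km + [S])
v = 140 * 82 / (32 + 82)
v = 100.7018 uM/s

100.7018 uM/s


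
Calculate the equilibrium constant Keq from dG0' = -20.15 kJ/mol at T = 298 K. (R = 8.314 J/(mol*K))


Keq = exp(-dG0 * 1000 / (R * T))
Keq = exp(-(-20.15) * 1000 / (8.314 * 298))
Keq = 3404.8713

3404.8713


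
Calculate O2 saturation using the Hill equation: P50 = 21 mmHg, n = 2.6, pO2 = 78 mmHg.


Y = pO2^n / (P50^n + pO2^n)
Y = 78^2.6 / (21^2.6 + 78^2.6)
Y = 96.81%

96.81%


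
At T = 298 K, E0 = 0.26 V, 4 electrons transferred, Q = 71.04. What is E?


E = E0 - (RT/nF) * ln(Q)
E = 0.26 - (8.314 * 298 / (4 * 96485)) * ln(71.04)
E = 0.2326 V

0.2326 V


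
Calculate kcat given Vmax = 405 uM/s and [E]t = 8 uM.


kcat = Vmax / [E]t
kcat = 405 / 8
kcat = 50.625 s^-1

50.625 s^-1


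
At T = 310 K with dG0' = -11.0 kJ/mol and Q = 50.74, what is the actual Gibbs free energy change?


dG = dG0' + RT * ln(Q) / 1000
dG = -11.0 + 8.314 * 310 * ln(50.74) / 1000
dG = -0.8795 kJ/mol

-0.8795 kJ/mol


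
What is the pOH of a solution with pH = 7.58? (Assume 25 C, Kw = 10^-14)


pOH = 14 - pH
pOH = 14 - 7.58
pOH = 6.42

6.42


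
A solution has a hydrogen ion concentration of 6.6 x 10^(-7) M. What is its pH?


pH = -log10([H+])
pH = -log10(6.6 x 10^(-7))
pH = 6.1805

6.1805


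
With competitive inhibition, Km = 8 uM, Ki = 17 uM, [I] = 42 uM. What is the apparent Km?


Km_app = Km * (1 + [I]/Ki)
Km_app = 8 * (1 + 42/17)
Km_app = 27.7647 uM

27.7647 uM


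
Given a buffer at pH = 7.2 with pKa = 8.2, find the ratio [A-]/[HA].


[A-]/[HA] = 10^(pH - pKa)
= 10^(7.2 - 8.2)
= 0.1

0.1


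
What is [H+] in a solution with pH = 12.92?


[H+] = 10^(-pH)
[H+] = 10^(-12.92)
[H+] = 1.202e-13 M

1.202e-13 M


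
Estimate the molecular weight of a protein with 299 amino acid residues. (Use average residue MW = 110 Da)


MW = n_residues * 110 Da
MW = 299 * 110
MW = 32890 Da

32890 Da


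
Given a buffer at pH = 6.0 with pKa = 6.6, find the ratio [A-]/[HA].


[A-]/[HA] = 10^(pH - pKa)
= 10^(6.0 - 6.6)
= 0.2512

0.2512


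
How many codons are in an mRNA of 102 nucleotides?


codons = nucleotides / 3
codons = 102 / 3 = 34

34


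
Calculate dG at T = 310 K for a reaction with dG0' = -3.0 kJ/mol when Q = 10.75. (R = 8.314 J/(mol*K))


dG = dG0' + RT * ln(Q) / 1000
dG = -3.0 + 8.314 * 310 * ln(10.75) / 1000
dG = 3.1209 kJ/mol

3.1209 kJ/mol


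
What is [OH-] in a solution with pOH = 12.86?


[OH-] = 10^(-pOH)
[OH-] = 10^(-12.86)
[OH-] = 1.380e-13 M

1.380e-13 M


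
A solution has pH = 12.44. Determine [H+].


[H+] = 10^(-pH)
[H+] = 10^(-12.44)
[H+] = 3.631e-13 M

3.631e-13 M


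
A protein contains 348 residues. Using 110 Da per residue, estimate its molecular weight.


MW = n_residues * 110 Da
MW = 348 * 110
MW = 38280 Da

38280 Da


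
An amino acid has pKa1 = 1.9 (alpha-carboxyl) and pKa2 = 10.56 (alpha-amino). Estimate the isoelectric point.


pI = (pKa1 + pKa2) / 2
pI = (1.9 + 10.56) / 2
pI = 6.23

6.23


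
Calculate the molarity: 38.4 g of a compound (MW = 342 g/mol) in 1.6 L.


C = (mass / MW) / volume
C = (38.4 / 342) / 1.6
C = 0.0702 M

0.0702 M


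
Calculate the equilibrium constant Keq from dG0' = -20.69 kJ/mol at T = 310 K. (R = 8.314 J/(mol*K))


Keq = exp(-dG0 * 1000 / (R * T))
Keq = exp(-(-20.69) * 1000 / (8.314 * 310))
Keq = 3064.5512

3064.5512


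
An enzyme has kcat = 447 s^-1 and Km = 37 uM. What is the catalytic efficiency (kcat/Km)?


Catalytic efficiency = kcat / Km
= 447 / 37
= 12.0811 uM^-1*s^-1

12.0811 uM^-1*s^-1


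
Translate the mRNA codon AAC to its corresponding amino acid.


Standard genetic code lookup.
Codon AAC -> Asn

Asn


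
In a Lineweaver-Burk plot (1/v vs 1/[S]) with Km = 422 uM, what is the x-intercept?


x-intercept = -1/Km
= -1/422
= -0.0024 1/uM

-0.0024 1/uM


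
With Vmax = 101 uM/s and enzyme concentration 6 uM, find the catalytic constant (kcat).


kcat = Vmax / [E]t
kcat = 101 / 6
kcat = 16.8333 s^-1

16.8333 s^-1


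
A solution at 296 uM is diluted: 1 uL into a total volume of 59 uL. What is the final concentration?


C2 = C1 * V1 / V2
C2 = 296 * 1 / 59
C2 = 5.0169 uM

5.0169 uM


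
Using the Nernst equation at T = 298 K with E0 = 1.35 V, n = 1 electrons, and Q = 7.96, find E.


E = E0 - (RT/nF) * ln(Q)
E = 1.35 - (8.314 * 298 / (1 * 96485)) * ln(7.96)
E = 1.2967 V

1.2967 V


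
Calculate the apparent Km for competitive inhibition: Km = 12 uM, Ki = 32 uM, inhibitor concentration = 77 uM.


Km_app = Km * (1 + [I]/Ki)
Km_app = 12 * (1 + 77/32)
Km_app = 40.875 uM

40.875 uM


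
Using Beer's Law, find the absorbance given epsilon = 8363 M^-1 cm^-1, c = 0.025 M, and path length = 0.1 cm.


A = epsilon * c * l
A = 8363 * 0.025 * 0.1
A = 20.9075

20.9075


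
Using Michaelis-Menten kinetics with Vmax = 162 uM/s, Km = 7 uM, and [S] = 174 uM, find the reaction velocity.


v = Vmax * [S] / (Km + [S])
v = 162 * 174 / (7 + 174)
v = 155.7348 uM/s

155.7348 uM/s


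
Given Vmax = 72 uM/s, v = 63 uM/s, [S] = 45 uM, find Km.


Km = [S] * (Vmax - v) / v
Km = 45 * (72 - 63) / 63
Km = 6.4286 uM

6.4286 uM


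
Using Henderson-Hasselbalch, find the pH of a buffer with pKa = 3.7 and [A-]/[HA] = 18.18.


pH = pKa + log10([A-]/[HA])
pH = 3.7 + log10(18.18)
pH = 4.9596

4.9596


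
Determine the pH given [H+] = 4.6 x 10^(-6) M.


pH = -log10([H+])
pH = -log10(4.6 x 10^(-6))
pH = 5.3372

5.3372


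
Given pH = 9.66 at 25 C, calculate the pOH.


pOH = 14 - pH
pOH = 14 - 9.66
pOH = 4.34

4.34


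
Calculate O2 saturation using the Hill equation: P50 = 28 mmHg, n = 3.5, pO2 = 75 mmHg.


Y = pO2^n / (P50^n + pO2^n)
Y = 75^3.5 / (28^3.5 + 75^3.5)
Y = 96.92%

96.92%


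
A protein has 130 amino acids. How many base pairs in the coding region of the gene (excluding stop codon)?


Each amino acid = 1 codon = 3 bp
bp = 130 * 3 = 390 bp

390 bp


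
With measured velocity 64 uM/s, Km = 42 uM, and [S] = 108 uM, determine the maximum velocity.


Vmax = v * (Km + [S]) / [S]
Vmax = 64 * (42 + 108) / 108
Vmax = 88.8889 uM/s

88.8889 uM/s


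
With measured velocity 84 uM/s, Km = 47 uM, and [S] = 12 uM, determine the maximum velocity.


Vmax = v * (Km + [S]) / [S]
Vmax = 84 * (47 + 12) / 12
Vmax = 413.0 uM/s

413.0 uM/s


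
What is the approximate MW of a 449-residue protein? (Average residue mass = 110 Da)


MW = n_residues * 110 Da
MW = 449 * 110
MW = 49390 Da

49390 Da


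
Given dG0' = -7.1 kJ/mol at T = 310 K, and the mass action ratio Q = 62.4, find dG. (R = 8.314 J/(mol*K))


dG = dG0' + RT * ln(Q) / 1000
dG = -7.1 + 8.314 * 310 * ln(62.4) / 1000
dG = 3.5536 kJ/mol

3.5536 kJ/mol


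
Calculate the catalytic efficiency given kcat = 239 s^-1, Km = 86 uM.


Catalytic efficiency = kcat / Km
= 239 / 86
= 2.7791 uM^-1*s^-1

2.7791 uM^-1*s^-1


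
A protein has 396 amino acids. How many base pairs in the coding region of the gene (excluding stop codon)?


Each amino acid = 1 codon = 3 bp
bp = 396 * 3 = 1188 bp

1188 bp


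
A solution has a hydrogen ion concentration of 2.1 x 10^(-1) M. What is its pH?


pH = -log10([H+])
pH = -log10(2.1 x 10^(-1))
pH = 0.6778

0.6778


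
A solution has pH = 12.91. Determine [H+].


[H+] = 10^(-pH)
[H+] = 10^(-12.91)
[H+] = 1.230e-13 M

1.230e-13 M


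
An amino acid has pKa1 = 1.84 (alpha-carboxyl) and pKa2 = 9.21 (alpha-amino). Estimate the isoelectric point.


pI = (pKa1 + pKa2) / 2
pI = (1.84 + 9.21) / 2
pI = 5.525

5.525


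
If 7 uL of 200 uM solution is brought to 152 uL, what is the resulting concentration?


C2 = C1 * V1 / V2
C2 = 200 * 7 / 152
C2 = 9.2105 uM

9.2105 uM


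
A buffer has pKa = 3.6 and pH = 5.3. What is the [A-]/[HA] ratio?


[A-]/[HA] = 10^(pH - pKa)
= 10^(5.3 - 3.6)
= 50.1187

50.1187


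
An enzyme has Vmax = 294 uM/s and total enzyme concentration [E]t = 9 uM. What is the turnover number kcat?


kcat = Vmax / [E]t
kcat = 294 / 9
kcat = 32.6667 s^-1

32.6667 s^-1


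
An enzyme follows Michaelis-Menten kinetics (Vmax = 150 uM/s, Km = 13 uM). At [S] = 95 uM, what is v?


v = Vmax * [S] / (Km + [S])
v = 150 * 95 / (13 + 95)
v = 131.9444 uM/s

131.9444 uM/s


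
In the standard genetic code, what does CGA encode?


Standard genetic code lookup.
Codon CGA -> Arg

Arg


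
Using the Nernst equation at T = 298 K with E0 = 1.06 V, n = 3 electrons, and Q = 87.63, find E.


E = E0 - (RT/nF) * ln(Q)
E = 1.06 - (8.314 * 298 / (3 * 96485)) * ln(87.63)
E = 1.0217 V

1.0217 V


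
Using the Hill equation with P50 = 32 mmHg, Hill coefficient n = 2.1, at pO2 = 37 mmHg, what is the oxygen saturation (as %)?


Y = pO2^n / (P50^n + pO2^n)
Y = 37^2.1 / (32^2.1 + 37^2.1)
Y = 57.56%

57.56%


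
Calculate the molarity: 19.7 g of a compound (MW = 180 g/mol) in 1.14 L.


C = (mass / MW) / volume
C = (19.7 / 180) / 1.14
C = 0.096 M

0.096 M


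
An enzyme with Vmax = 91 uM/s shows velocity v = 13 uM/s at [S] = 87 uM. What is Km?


Km = [S] * (Vmax - v) / v
Km = 87 * (91 - 13) / 13
Km = 522.0 uM

522.0 uM


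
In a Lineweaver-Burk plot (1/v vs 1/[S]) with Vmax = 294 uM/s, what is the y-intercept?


y-intercept = 1/Vmax
= 1/294
= 0.0034 s/uM

0.0034 s/uM


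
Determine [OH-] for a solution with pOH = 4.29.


[OH-] = 10^(-pOH)
[OH-] = 10^(-4.29)
[OH-] = 5.129e-05 M

5.129e-05 M


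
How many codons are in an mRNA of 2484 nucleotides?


codons = nucleotides / 3
codons = 2484 / 3 = 828

828


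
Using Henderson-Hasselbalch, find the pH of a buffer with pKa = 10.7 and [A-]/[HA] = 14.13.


pH = pKa + log10([A-]/[HA])
pH = 10.7 + log10(14.13)
pH = 11.8501

11.8501


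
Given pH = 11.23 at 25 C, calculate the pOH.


pOH = 14 - pH
pOH = 14 - 11.23
pOH = 2.77

2.77


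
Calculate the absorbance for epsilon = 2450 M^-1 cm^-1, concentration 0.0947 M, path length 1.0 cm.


A = epsilon * c * l
A = 2450 * 0.0947 * 1.0
A = 232.015

232.015


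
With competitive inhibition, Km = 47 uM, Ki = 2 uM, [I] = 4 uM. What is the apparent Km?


Km_app = Km * (1 + [I]/Ki)
Km_app = 47 * (1 + 4/2)
Km_app = 141.0 uM

141.0 uM


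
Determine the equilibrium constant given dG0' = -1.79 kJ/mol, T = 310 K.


Keq = exp(-dG0 * 1000 / (R * T))
Keq = exp(-(-1.79) * 1000 / (8.314 * 310))
Keq = 2.0027

2.0027


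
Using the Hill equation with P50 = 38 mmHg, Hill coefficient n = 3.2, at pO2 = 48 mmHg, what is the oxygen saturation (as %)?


Y = pO2^n / (P50^n + pO2^n)
Y = 48^3.2 / (38^3.2 + 48^3.2)
Y = 67.86%

67.86%


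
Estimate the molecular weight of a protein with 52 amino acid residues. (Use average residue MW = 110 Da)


MW = n_residues * 110 Da
MW = 52 * 110
MW = 5720 Da

5720 Da


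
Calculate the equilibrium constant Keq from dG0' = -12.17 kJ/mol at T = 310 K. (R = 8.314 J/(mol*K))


Keq = exp(-dG0 * 1000 / (R * T))
Keq = exp(-(-12.17) * 1000 / (8.314 * 310))
Keq = 112.3841

112.3841


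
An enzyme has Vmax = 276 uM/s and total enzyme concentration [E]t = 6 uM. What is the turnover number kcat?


kcat = Vmax / [E]t
kcat = 276 / 6
kcat = 46.0 s^-1

46.0 s^-1


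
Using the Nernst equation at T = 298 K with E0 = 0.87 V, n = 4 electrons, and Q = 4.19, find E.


E = E0 - (RT/nF) * ln(Q)
E = 0.87 - (8.314 * 298 / (4 * 96485)) * ln(4.19)
E = 0.8608 V

0.8608 V


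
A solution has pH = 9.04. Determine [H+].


[H+] = 10^(-pH)
[H+] = 10^(-9.04)
[H+] = 9.120e-10 M

9.120e-10 M


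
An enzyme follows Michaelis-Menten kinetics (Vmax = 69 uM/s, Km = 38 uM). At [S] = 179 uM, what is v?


v = Vmax * [S] / (Km + [S])
v = 69 * 179 / (38 + 179)
v = 56.9171 uM/s

56.9171 uM/s


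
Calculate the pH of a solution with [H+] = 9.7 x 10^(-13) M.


pH = -log10([H+])
pH = -log10(9.7 x 10^(-13))
pH = 12.0132

12.0132


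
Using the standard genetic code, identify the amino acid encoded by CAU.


Standard genetic code lookup.
Codon CAU -> His

His


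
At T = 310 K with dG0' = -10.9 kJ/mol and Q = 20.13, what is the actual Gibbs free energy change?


dG = dG0' + RT * ln(Q) / 1000
dG = -10.9 + 8.314 * 310 * ln(20.13) / 1000
dG = -3.1623 kJ/mol

-3.1623 kJ/mol


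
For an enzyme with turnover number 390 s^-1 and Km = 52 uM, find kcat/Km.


Catalytic efficiency = kcat / Km
= 390 / 52
= 7.5 uM^-1*s^-1

7.5 uM^-1*s^-1


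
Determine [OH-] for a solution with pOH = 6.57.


[OH-] = 10^(-pOH)
[OH-] = 10^(-6.57)
[OH-] = 2.692e-07 M

2.692e-07 M


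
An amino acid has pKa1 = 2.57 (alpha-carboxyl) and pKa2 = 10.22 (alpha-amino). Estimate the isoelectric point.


pI = (pKa1 + pKa2) / 2
pI = (2.57 + 10.22) / 2
pI = 6.395

6.395


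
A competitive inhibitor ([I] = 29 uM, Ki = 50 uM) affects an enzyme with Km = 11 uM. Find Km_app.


Km_app = Km * (1 + [I]/Ki)
Km_app = 11 * (1 + 29/50)
Km_app = 17.38 uM

17.38 uM


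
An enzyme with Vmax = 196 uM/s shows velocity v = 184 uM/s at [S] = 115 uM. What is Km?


Km = [S] * (Vmax - v) / v
Km = 115 * (196 - 184) / 184
Km = 7.5 uM

7.5 uM


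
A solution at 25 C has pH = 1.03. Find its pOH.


pOH = 14 - pH
pOH = 14 - 1.03
pOH = 12.97

12.97


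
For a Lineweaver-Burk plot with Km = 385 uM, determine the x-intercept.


x-intercept = -1/Km
= -1/385
= -0.0026 1/uM

-0.0026 1/uM


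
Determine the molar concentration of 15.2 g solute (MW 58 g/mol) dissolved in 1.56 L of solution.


C = (mass / MW) / volume
C = (15.2 / 58) / 1.56
C = 0.168 M

0.168 M


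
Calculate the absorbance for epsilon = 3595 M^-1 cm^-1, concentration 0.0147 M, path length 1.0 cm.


A = epsilon * c * l
A = 3595 * 0.0147 * 1.0
A = 52.8465

52.8465


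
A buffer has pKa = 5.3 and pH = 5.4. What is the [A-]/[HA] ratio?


[A-]/[HA] = 10^(pH - pKa)
= 10^(5.4 - 5.3)
= 1.2589

1.2589


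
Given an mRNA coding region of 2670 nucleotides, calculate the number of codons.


codons = nucleotides / 3
codons = 2670 / 3 = 890

890


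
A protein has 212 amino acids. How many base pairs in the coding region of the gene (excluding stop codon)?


Each amino acid = 1 codon = 3 bp
bp = 212 * 3 = 636 bp

636 bp


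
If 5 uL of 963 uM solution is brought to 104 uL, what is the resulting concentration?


C2 = C1 * V1 / V2
C2 = 963 * 5 / 104
C2 = 46.2981 uM

46.2981 uM


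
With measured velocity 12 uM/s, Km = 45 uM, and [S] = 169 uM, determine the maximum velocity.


Vmax = v * (Km + [S]) / [S]
Vmax = 12 * (45 + 169) / 169
Vmax = 15.1953 uM/s

15.1953 uM/s


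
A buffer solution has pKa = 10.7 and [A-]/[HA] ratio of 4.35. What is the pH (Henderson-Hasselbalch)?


pH = pKa + log10([A-]/[HA])
pH = 10.7 + log10(4.35)
pH = 11.3385

11.3385


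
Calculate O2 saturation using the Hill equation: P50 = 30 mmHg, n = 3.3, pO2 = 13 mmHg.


Y = pO2^n / (P50^n + pO2^n)
Y = 13^3.3 / (30^3.3 + 13^3.3)
Y = 5.95%

5.95%


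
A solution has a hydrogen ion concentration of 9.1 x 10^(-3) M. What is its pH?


pH = -log10([H+])
pH = -log10(9.1 x 10^(-3))
pH = 2.041

2.041


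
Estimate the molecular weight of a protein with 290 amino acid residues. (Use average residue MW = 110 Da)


MW = n_residues * 110 Da
MW = 290 * 110
MW = 31900 Da

31900 Da


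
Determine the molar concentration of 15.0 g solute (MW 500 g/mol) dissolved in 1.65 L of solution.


C = (mass / MW) / volume
C = (15.0 / 500) / 1.65
C = 0.0182 M

0.0182 M


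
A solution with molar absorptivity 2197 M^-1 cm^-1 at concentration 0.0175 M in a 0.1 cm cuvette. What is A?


A = epsilon * c * l
A = 2197 * 0.0175 * 0.1
A = 3.8448

3.8448


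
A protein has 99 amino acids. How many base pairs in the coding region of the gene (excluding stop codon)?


Each amino acid = 1 codon = 3 bp
bp = 99 * 3 = 297 bp

297 bp


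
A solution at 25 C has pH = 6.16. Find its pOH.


pOH = 14 - pH
pOH = 14 - 6.16
pOH = 7.84

7.84


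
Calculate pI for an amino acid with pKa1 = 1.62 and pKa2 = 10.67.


pI = (pKa1 + pKa2) / 2
pI = (1.62 + 10.67) / 2
pI = 6.145

6.145


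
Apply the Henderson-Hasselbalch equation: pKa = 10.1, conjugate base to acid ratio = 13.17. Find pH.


pH = pKa + log10([A-]/[HA])
pH = 10.1 + log10(13.17)
pH = 11.2196

11.2196


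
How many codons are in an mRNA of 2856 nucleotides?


codons = nucleotides / 3
codons = 2856 / 3 = 952

952


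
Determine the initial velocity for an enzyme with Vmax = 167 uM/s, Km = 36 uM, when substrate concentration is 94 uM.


v = Vmax * [S] / (Km + [S])
v = 167 * 94 / (36 + 94)
v = 120.7538 uM/s

120.7538 uM/s


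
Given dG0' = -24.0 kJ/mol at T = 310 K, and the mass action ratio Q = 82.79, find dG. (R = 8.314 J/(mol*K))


dG = dG0' + RT * ln(Q) / 1000
dG = -24.0 + 8.314 * 310 * ln(82.79) / 1000
dG = -12.6177 kJ/mol

-12.6177 kJ/mol


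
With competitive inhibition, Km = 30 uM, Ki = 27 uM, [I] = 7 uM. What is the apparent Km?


Km_app = Km * (1 + [I]/Ki)
Km_app = 30 * (1 + 7/27)
Km_app = 37.7778 uM

37.7778 uM


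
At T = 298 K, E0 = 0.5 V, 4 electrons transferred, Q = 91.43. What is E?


E = E0 - (RT/nF) * ln(Q)
E = 0.5 - (8.314 * 298 / (4 * 96485)) * ln(91.43)
E = 0.471 V

0.471 V


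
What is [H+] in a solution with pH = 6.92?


[H+] = 10^(-pH)
[H+] = 10^(-6.92)
[H+] = 1.202e-07 M

1.202e-07 M


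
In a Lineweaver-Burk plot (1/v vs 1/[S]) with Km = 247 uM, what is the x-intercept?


x-intercept = -1/Km
= -1/247
= -0.004 1/uM

-0.004 1/uM


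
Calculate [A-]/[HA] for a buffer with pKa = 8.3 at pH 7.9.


[A-]/[HA] = 10^(pH - pKa)
= 10^(7.9 - 8.3)
= 0.3981

0.3981


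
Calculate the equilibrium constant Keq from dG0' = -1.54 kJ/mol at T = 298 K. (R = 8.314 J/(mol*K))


Keq = exp(-dG0 * 1000 / (R * T))
Keq = exp(-(-1.54) * 1000 / (8.314 * 298))
Keq = 1.8619

1.8619


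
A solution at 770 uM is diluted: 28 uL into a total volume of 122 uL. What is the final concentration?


C2 = C1 * V1 / V2
C2 = 770 * 28 / 122
C2 = 176.7213 uM

176.7213 uM


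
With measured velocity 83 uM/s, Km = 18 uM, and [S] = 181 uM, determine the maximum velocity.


Vmax = v * (Km + [S]) / [S]
Vmax = 83 * (18 + 181) / 181
Vmax = 91.2541 uM/s

91.2541 uM/s


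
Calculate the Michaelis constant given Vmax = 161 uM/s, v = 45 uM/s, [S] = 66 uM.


Km = [S] * (Vmax - v) / v
Km = 66 * (161 - 45) / 45
Km = 170.1333 uM

170.1333 uM


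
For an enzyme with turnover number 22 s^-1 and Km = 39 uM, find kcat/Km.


Catalytic efficiency = kcat / Km
= 22 / 39
= 0.5641 uM^-1*s^-1

0.5641 uM^-1*s^-1


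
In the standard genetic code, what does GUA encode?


Standard genetic code lookup.
Codon GUA -> Val

Val


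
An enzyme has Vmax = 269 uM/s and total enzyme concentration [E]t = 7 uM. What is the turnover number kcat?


kcat = Vmax / [E]t
kcat = 269 / 7
kcat = 38.4286 s^-1

38.4286 s^-1


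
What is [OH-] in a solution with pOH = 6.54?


[OH-] = 10^(-pOH)
[OH-] = 10^(-6.54)
[OH-] = 2.884e-07 M

2.884e-07 M


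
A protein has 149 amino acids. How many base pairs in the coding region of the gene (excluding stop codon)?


Each amino acid = 1 codon = 3 bp
bp = 149 * 3 = 447 bp

447 bp


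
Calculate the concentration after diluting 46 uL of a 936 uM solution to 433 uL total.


C2 = C1 * V1 / V2
C2 = 936 * 46 / 433
C2 = 99.4365 uM

99.4365 uM


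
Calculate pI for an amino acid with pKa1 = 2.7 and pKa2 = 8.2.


pI = (pKa1 + pKa2) / 2
pI = (2.7 + 8.2) / 2
pI = 5.45

5.45


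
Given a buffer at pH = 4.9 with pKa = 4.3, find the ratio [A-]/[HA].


[A-]/[HA] = 10^(pH - pKa)
= 10^(4.9 - 4.3)
= 3.9811

3.9811


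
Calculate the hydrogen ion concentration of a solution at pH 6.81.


[H+] = 10^(-pH)
[H+] = 10^(-6.81)
[H+] = 1.549e-07 M

1.549e-07 M


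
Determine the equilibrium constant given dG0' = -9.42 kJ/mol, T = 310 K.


Keq = exp(-dG0 * 1000 / (R * T))
Keq = exp(-(-9.42) * 1000 / (8.314 * 310))
Keq = 38.6649

38.6649


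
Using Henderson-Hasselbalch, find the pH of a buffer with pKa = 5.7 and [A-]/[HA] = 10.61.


pH = pKa + log10([A-]/[HA])
pH = 5.7 + log10(10.61)
pH = 6.7257

6.7257


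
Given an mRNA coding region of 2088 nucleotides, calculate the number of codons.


codons = nucleotides / 3
codons = 2088 / 3 = 696

696


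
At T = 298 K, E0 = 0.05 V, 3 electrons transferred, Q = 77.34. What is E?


E = E0 - (RT/nF) * ln(Q)
E = 0.05 - (8.314 * 298 / (3 * 96485)) * ln(77.34)
E = 0.0128 V

0.0128 V


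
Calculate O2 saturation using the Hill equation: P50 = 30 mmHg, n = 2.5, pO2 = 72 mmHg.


Y = pO2^n / (P50^n + pO2^n)
Y = 72^2.5 / (30^2.5 + 72^2.5)
Y = 89.92%

89.92%


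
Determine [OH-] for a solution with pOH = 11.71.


[OH-] = 10^(-pOH)
[OH-] = 10^(-11.71)
[OH-] = 1.950e-12 M

1.950e-12 M


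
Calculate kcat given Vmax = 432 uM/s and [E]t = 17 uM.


kcat = Vmax / [E]t
kcat = 432 / 17
kcat = 25.4118 s^-1

25.4118 s^-1


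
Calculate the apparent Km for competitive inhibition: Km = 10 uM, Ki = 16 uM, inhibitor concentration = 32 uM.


Km_app = Km * (1 + [I]/Ki)
Km_app = 10 * (1 + 32/16)
Km_app = 30.0 uM

30.0 uM


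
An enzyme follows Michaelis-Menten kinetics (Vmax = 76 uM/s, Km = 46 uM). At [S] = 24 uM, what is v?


v = Vmax * [S] / (Km + [S])
v = 76 * 24 / (46 + 24)
v = 26.0571 uM/s

26.0571 uM/s


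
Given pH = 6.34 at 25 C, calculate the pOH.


pOH = 14 - pH
pOH = 14 - 6.34
pOH = 7.66

7.66


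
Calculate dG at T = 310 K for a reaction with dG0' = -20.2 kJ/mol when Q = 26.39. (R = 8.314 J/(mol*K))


dG = dG0' + RT * ln(Q) / 1000
dG = -20.2 + 8.314 * 310 * ln(26.39) / 1000
dG = -11.7644 kJ/mol

-11.7644 kJ/mol


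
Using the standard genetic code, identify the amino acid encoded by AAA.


Standard genetic code lookup.
Codon AAA -> Lys

Lys


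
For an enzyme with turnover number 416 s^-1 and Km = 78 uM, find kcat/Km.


Catalytic efficiency = kcat / Km
= 416 / 78
= 5.3333 uM^-1*s^-1

5.3333 uM^-1*s^-1


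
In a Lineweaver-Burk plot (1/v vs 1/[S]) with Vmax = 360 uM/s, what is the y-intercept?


y-intercept = 1/Vmax
= 1/360
= 0.0028 s/uM

0.0028 s/uM


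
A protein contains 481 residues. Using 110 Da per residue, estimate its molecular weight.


MW = n_residues * 110 Da
MW = 481 * 110
MW = 52910 Da

52910 Da


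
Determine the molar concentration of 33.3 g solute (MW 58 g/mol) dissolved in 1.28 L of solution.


C = (mass / MW) / volume
C = (33.3 / 58) / 1.28
C = 0.4485 M

0.4485 M


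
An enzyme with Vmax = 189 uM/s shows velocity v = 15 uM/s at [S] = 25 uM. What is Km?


Km = [S] * (Vmax - v) / v
Km = 25 * (189 - 15) / 15
Km = 290.0 uM

290.0 uM


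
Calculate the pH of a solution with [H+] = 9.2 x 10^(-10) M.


pH = -log10([H+])
pH = -log10(9.2 x 10^(-10))
pH = 9.0362

9.0362


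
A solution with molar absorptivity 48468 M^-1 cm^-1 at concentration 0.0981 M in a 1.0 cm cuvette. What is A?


A = epsilon * c * l
A = 48468 * 0.0981 * 1.0
A = 4754.7108

4754.7108


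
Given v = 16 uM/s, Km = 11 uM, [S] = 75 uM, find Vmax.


Vmax = v * (Km + [S]) / [S]
Vmax = 16 * (11 + 75) / 75
Vmax = 18.3467 uM/s

18.3467 uM/s


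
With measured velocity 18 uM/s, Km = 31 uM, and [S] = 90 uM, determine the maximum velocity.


Vmax = v * (Km + [S]) / [S]
Vmax = 18 * (31 + 90) / 90
Vmax = 24.2 uM/s

24.2 uM/s


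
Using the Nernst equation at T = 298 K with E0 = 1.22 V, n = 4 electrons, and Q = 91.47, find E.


E = E0 - (RT/nF) * ln(Q)
E = 1.22 - (8.314 * 298 / (4 * 96485)) * ln(91.47)
E = 1.191 V

1.191 V


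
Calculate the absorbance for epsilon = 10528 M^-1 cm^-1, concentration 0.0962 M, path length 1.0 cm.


A = epsilon * c * l
A = 10528 * 0.0962 * 1.0
A = 1012.7936

1012.7936


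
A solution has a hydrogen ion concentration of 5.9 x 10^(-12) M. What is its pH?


pH = -log10([H+])
pH = -log10(5.9 x 10^(-12))
pH = 11.2291

11.2291


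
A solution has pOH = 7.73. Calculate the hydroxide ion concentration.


[OH-] = 10^(-pOH)
[OH-] = 10^(-7.73)
[OH-] = 1.862e-08 M

1.862e-08 M


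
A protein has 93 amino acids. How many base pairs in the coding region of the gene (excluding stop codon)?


Each amino acid = 1 codon = 3 bp
bp = 93 * 3 = 279 bp

279 bp


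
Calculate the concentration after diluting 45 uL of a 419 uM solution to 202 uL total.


C2 = C1 * V1 / V2
C2 = 419 * 45 / 202
C2 = 93.3416 uM

93.3416 uM


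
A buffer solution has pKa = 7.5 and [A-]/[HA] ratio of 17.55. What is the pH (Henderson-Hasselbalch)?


pH = pKa + log10([A-]/[HA])
pH = 7.5 + log10(17.55)
pH = 8.7443

8.7443


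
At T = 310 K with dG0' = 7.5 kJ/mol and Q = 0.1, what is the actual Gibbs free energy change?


dG = dG0' + RT * ln(Q) / 1000
dG = 7.5 + 8.314 * 310 * ln(0.1) / 1000
dG = 1.5655 kJ/mol

1.5655 kJ/mol


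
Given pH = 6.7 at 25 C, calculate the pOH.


pOH = 14 - pH
pOH = 14 - 6.7
pOH = 7.3

7.3


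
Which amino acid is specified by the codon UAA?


Standard genetic code lookup.
Codon UAA -> Stop

Stop


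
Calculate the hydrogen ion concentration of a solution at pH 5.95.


[H+] = 10^(-pH)
[H+] = 10^(-5.95)
[H+] = 1.122e-06 M

1.122e-06 M


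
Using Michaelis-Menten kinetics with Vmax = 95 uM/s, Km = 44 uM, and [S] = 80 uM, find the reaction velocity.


v = Vmax * [S] / (Km + [S])
v = 95 * 80 / (44 + 80)
v = 61.2903 uM/s

61.2903 uM/s


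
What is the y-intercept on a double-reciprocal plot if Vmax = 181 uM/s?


y-intercept = 1/Vmax
= 1/181
= 0.0055 s/uM

0.0055 s/uM


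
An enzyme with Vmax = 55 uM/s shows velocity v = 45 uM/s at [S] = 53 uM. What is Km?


Km = [S] * (Vmax - v) / v
Km = 53 * (55 - 45) / 45
Km = 11.7778 uM

11.7778 uM


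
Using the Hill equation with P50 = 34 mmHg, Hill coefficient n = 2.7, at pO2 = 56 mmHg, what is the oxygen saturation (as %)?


Y = pO2^n / (P50^n + pO2^n)
Y = 56^2.7 / (34^2.7 + 56^2.7)
Y = 79.37%

79.37%


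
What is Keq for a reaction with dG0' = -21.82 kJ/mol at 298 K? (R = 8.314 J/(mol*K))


Keq = exp(-dG0 * 1000 / (R * T))
Keq = exp(-(-21.82) * 1000 / (8.314 * 298))
Keq = 6680.9097

6680.9097


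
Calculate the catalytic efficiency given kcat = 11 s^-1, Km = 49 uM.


Catalytic efficiency = kcat / Km
= 11 / 49
= 0.2245 uM^-1*s^-1

0.2245 uM^-1*s^-1


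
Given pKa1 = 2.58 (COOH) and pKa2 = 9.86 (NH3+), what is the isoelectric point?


pI = (pKa1 + pKa2) / 2
pI = (2.58 + 9.86) / 2
pI = 6.22

6.22


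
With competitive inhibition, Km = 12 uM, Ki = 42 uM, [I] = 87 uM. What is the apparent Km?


Km_app = Km * (1 + [I]/Ki)
Km_app = 12 * (1 + 87/42)
Km_app = 36.8571 uM

36.8571 uM


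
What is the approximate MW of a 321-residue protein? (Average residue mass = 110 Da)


MW = n_residues * 110 Da
MW = 321 * 110
MW = 35310 Da

35310 Da


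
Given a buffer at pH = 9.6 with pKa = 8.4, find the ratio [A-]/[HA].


[A-]/[HA] = 10^(pH - pKa)
= 10^(9.6 - 8.4)
= 15.8489

15.8489


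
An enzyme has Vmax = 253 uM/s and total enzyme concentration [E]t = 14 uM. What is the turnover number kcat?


kcat = Vmax / [E]t
kcat = 253 / 14
kcat = 18.0714 s^-1

18.0714 s^-1


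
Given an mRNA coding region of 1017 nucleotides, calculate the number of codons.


codons = nucleotides / 3
codons = 1017 / 3 = 339

339


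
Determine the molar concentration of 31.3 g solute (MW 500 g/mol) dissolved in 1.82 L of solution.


C = (mass / MW) / volume
C = (31.3 / 500) / 1.82
C = 0.0344 M

0.0344 M


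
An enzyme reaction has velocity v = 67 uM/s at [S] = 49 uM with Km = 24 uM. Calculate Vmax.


Vmax = v * (Km + [S]) / [S]
Vmax = 67 * (24 + 49) / 49
Vmax = 99.8163 uM/s

99.8163 uM/s


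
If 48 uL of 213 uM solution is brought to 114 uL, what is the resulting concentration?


C2 = C1 * V1 / V2
C2 = 213 * 48 / 114
C2 = 89.6842 uM

89.6842 uM


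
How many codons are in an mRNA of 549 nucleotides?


codons = nucleotides / 3
codons = 549 / 3 = 183

183


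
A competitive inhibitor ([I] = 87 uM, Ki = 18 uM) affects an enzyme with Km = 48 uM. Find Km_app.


Km_app = Km * (1 + [I]/Ki)
Km_app = 48 * (1 + 87/18)
Km_app = 280.0 uM

280.0 uM


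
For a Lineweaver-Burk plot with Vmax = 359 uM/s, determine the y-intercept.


y-intercept = 1/Vmax
= 1/359
= 0.0028 s/uM

0.0028 s/uM


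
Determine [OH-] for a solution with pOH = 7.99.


[OH-] = 10^(-pOH)
[OH-] = 10^(-7.99)
[OH-] = 1.023e-08 M

1.023e-08 M


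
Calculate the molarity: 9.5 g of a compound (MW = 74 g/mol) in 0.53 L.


C = (mass / MW) / volume
C = (9.5 / 74) / 0.53
C = 0.2422 M

0.2422 M


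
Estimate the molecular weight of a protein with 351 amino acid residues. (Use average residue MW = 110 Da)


MW = n_residues * 110 Da
MW = 351 * 110
MW = 38610 Da

38610 Da


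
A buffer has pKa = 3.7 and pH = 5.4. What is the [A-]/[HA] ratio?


[A-]/[HA] = 10^(pH - pKa)
= 10^(5.4 - 3.7)
= 50.1187

50.1187


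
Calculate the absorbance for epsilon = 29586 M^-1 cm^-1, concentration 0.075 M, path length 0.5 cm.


A = epsilon * c * l
A = 29586 * 0.075 * 0.5
A = 1109.475

1109.475


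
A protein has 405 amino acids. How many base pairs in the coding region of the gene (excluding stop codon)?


Each amino acid = 1 codon = 3 bp
bp = 405 * 3 = 1215 bp

1215 bp


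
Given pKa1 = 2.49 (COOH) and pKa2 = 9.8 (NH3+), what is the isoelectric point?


pI = (pKa1 + pKa2) / 2
pI = (2.49 + 9.8) / 2
pI = 6.145

6.145


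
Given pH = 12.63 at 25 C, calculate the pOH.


pOH = 14 - pH
pOH = 14 - 12.63
pOH = 1.37

1.37


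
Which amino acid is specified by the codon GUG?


Standard genetic code lookup.
Codon GUG -> Val

Val


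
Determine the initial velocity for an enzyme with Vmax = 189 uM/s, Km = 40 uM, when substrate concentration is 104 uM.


v = Vmax * [S] / (Km + [S])
v = 189 * 104 / (40 + 104)
v = 136.5 uM/s

136.5 uM/s


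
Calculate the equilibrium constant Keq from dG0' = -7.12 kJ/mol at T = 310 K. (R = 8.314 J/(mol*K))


Keq = exp(-dG0 * 1000 / (R * T))
Keq = exp(-(-7.12) * 1000 / (8.314 * 310))
Keq = 15.84

15.84


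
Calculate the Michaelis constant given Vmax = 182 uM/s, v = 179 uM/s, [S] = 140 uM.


Km = [S] * (Vmax - v) / v
Km = 140 * (182 - 179) / 179
Km = 2.3464 uM

2.3464 uM


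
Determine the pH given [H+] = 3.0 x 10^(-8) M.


pH = -log10([H+])
pH = -log10(3.0 x 10^(-8))
pH = 7.5229

7.5229


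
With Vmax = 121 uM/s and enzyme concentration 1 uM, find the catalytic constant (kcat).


kcat = Vmax / [E]t
kcat = 121 / 1
kcat = 121.0 s^-1

121.0 s^-1


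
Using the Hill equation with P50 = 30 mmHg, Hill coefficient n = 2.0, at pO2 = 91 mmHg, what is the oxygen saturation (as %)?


Y = pO2^n / (P50^n + pO2^n)
Y = 91^2.0 / (30^2.0 + 91^2.0)
Y = 90.2%

90.2%


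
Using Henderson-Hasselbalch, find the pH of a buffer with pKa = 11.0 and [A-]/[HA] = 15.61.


pH = pKa + log10([A-]/[HA])
pH = 11.0 + log10(15.61)
pH = 12.1934

12.1934


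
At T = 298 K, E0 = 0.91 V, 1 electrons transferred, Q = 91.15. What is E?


E = E0 - (RT/nF) * ln(Q)
E = 0.91 - (8.314 * 298 / (1 * 96485)) * ln(91.15)
E = 0.7941 V

0.7941 V


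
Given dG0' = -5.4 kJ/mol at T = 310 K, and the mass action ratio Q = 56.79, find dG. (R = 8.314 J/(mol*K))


dG = dG0' + RT * ln(Q) / 1000
dG = -5.4 + 8.314 * 310 * ln(56.79) / 1000
dG = 5.0108 kJ/mol

5.0108 kJ/mol


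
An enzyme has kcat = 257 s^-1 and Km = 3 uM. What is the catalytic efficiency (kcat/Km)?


Catalytic efficiency = kcat / Km
= 257 / 3
= 85.6667 uM^-1*s^-1

85.6667 uM^-1*s^-1


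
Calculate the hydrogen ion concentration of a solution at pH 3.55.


[H+] = 10^(-pH)
[H+] = 10^(-3.55)
[H+] = 2.818e-04 M

2.818e-04 M


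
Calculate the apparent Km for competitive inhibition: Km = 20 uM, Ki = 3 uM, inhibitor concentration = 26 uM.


Km_app = Km * (1 + [I]/Ki)
Km_app = 20 * (1 + 26/3)
Km_app = 193.3333 uM

193.3333 uM


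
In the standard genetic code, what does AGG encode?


Standard genetic code lookup.
Codon AGG -> Arg

Arg


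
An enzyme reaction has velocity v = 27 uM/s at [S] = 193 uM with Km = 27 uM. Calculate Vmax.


Vmax = v * (Km + [S]) / [S]
Vmax = 27 * (27 + 193) / 193
Vmax = 30.7772 uM/s

30.7772 uM/s


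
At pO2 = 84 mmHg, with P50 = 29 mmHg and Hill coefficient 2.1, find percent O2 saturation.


Y = pO2^n / (P50^n + pO2^n)
Y = 84^2.1 / (29^2.1 + 84^2.1)
Y = 90.32%

90.32%


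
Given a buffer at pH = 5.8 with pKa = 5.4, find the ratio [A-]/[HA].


[A-]/[HA] = 10^(pH - pKa)
= 10^(5.8 - 5.4)
= 2.5119

2.5119


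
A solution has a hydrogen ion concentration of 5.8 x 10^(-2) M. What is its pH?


pH = -log10([H+])
pH = -log10(5.8 x 10^(-2))
pH = 1.2366

1.2366


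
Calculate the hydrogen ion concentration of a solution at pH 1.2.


[H+] = 10^(-pH)
[H+] = 10^(-1.2)
[H+] = 0.0631 M

0.0631 M


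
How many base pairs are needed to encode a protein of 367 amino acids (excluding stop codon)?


Each amino acid = 1 codon = 3 bp
bp = 367 * 3 = 1101 bp

1101 bp


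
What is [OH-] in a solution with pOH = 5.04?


[OH-] = 10^(-pOH)
[OH-] = 10^(-5.04)
[OH-] = 9.120e-06 M

9.120e-06 M


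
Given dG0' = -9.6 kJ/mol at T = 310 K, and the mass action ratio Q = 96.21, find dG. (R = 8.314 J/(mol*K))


dG = dG0' + RT * ln(Q) / 1000
dG = -9.6 + 8.314 * 310 * ln(96.21) / 1000
dG = 2.1695 kJ/mol

2.1695 kJ/mol


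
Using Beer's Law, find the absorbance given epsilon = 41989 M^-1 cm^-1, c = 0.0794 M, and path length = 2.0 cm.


A = epsilon * c * l
A = 41989 * 0.0794 * 2.0
A = 6667.8532

6667.8532


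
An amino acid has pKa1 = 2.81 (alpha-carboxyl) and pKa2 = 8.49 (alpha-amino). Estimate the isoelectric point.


pI = (pKa1 + pKa2) / 2
pI = (2.81 + 8.49) / 2
pI = 5.65

5.65


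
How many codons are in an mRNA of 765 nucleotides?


codons = nucleotides / 3
codons = 765 / 3 = 255

255


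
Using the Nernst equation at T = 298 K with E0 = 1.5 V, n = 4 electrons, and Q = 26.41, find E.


E = E0 - (RT/nF) * ln(Q)
E = 1.5 - (8.314 * 298 / (4 * 96485)) * ln(26.41)
E = 1.479 V

1.479 V


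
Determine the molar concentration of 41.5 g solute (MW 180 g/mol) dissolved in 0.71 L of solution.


C = (mass / MW) / volume
C = (41.5 / 180) / 0.71
C = 0.3247 M

0.3247 M


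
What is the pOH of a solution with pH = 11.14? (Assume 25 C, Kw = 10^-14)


pOH = 14 - pH
pOH = 14 - 11.14
pOH = 2.86

2.86


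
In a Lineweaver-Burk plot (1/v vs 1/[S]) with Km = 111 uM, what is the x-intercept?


x-intercept = -1/Km
= -1/111
= -0.009 1/uM

-0.009 1/uM
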